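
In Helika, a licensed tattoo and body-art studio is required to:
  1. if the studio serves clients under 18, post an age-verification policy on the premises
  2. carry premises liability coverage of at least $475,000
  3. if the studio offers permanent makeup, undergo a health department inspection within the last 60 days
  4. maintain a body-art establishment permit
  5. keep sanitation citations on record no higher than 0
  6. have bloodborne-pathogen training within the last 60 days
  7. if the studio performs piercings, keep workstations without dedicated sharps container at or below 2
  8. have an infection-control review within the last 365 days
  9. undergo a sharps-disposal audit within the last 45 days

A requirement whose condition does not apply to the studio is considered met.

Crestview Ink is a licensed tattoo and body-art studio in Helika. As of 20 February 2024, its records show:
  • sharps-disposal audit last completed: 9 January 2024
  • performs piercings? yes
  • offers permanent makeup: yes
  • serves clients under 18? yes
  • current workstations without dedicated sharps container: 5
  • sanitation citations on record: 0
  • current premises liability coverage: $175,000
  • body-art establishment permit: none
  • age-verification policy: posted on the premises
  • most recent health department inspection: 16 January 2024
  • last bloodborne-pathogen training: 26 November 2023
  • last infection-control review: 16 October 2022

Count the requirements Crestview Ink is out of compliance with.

1. condition 'serves clients under 18' holds; age-verification policy present → met
2. premises liability coverage $175,000 < $475,000 → not met
3. condition 'offers permanent makeup' holds; health department inspection 35 days ago vs limit 60 → met
4. body-art establishment permit absent → not met
5. sanitation citations on record 0 ≤ 0 → met
6. bloodborne-pathogen training 86 days ago vs limit 60 → not met
7. condition 'performs piercings' holds; workstations without dedicated sharps container 5 > 2 → not met
8. infection-control review 492 days ago vs limit 365 → not met
9. sharps-disposal audit 42 days ago vs limit 45 → met
Not met: 5 of 9

5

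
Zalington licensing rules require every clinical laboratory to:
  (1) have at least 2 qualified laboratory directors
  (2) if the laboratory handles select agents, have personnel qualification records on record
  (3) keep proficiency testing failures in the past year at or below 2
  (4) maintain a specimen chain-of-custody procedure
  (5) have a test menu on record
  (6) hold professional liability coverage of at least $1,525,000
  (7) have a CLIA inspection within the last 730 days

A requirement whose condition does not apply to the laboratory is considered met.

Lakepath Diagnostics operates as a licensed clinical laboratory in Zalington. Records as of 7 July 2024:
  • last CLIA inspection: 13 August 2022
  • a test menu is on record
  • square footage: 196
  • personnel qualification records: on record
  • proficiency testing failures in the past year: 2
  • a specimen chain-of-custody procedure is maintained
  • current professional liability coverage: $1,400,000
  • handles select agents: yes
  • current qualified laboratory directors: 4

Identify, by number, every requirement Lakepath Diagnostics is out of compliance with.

1. qualified laboratory directors 4 ≥ 2 → met
2. condition 'handles select agents' holds; personnel qualification records present → met
3. proficiency testing failures in the past year 2 ≤ 2 → met
4. specimen chain-of-custody procedure present → met
5. test menu present → met
6. professional liability coverage $1,400,000 < $1,525,000 → not met
7. CLIA inspection 694 days ago vs limit 730 → met
Not met: 6

6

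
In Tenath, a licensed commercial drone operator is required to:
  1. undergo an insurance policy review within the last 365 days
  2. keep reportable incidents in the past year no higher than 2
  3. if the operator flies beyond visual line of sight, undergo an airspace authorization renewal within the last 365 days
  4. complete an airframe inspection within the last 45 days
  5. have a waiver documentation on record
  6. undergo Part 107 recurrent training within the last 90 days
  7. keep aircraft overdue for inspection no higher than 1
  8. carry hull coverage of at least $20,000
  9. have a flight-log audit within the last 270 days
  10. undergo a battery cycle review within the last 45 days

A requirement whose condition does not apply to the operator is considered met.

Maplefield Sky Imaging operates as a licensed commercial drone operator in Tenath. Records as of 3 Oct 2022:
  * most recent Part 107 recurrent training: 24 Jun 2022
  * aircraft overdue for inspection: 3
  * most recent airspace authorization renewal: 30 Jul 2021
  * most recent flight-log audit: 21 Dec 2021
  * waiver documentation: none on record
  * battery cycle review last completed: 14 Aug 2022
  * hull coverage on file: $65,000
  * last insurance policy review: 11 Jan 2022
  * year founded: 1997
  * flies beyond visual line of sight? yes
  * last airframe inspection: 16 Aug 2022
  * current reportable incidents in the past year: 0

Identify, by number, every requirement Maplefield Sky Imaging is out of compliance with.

1. insurance policy review 265 days ago vs limit 365 → met
2. reportable incidents in the past year 0 ≤ 2 → met
3. condition 'flies beyond visual line of sight' holds; airspace authorization renewal 430 days ago vs limit 365 → not met
4. airframe inspection 48 days ago vs limit 45 → not met
5. waiver documentation absent → not met
6. Part 107 recurrent training 101 days ago vs limit 90 → not met
7. aircraft overdue for inspection 3 > 1 → not met
8. hull coverage $65,000 ≥ $20,000 → met
9. flight-log audit 286 days ago vs limit 270 → not met
10. battery cycle review 50 days ago vs limit 45 → not met
Not met: 3, 4, 5, 6, 7, 9, 10

3, 4, 5, 6, 7, 9, 10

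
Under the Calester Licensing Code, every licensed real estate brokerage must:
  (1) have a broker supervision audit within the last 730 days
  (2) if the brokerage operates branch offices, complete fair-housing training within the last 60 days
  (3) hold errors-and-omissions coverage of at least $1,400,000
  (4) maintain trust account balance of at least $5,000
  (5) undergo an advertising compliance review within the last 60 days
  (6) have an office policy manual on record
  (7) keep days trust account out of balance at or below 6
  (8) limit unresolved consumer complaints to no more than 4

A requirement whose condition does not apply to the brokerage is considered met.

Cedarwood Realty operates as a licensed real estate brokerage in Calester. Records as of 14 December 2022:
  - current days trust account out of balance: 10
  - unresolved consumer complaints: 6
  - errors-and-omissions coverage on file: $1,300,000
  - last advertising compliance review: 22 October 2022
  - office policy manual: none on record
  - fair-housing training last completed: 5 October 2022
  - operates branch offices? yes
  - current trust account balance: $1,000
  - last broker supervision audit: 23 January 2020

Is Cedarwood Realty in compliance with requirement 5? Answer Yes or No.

Yes

5. advertising compliance review 53 days ago vs limit 60 → met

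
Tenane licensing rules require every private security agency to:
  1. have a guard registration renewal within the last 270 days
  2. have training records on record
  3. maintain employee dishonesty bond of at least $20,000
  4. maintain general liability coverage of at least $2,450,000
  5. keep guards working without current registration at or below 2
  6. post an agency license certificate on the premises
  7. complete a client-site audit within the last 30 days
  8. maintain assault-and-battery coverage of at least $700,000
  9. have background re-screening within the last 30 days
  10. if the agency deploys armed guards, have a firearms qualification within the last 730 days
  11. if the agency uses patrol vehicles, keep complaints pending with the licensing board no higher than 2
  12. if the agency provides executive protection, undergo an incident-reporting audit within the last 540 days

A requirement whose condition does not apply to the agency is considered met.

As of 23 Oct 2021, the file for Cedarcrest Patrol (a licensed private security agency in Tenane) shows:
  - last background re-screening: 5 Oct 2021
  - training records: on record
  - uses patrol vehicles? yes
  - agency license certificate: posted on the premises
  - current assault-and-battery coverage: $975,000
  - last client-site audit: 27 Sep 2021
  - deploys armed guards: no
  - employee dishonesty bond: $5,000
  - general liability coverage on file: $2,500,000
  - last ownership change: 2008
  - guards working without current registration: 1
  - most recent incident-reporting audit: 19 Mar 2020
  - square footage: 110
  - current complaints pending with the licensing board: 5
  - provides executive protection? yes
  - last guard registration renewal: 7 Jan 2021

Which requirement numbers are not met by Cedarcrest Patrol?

1, 3, 11, 12

1. guard registration renewal 289 days ago vs limit 270 → not met
2. training records present → met
3. employee dishonesty bond $5,000 < $20,000 → not met
4. general liability coverage $2,500,000 ≥ $2,450,000 → met
5. guards working without current registration 1 ≤ 2 → met
6. agency license certificate present → met
7. client-site audit 26 days ago vs limit 30 → met
8. assault-and-battery coverage $975,000 ≥ $700,000 → met
9. background re-screening 18 days ago vs limit 30 → met
10. condition 'deploys armed guards' does not hold → requirement n/a → met
11. condition 'uses patrol vehicles' holds; complaints pending with the licensing board 5 > 2 → not met
12. condition 'provides executive protection' holds; incident-reporting audit 583 days ago vs limit 540 → not met
Not met: 1, 3, 11, 12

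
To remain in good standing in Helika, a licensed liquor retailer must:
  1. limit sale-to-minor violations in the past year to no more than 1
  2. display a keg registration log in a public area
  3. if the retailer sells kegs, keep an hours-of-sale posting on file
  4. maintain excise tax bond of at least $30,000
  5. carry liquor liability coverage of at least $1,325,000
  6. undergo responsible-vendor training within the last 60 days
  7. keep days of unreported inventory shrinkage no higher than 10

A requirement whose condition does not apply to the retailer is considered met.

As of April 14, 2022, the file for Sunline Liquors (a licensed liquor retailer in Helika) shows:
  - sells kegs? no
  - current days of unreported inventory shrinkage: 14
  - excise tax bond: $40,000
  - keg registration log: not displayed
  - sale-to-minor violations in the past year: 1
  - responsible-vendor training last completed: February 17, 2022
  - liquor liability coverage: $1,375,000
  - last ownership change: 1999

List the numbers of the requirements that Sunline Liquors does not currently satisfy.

2, 7

1. sale-to-minor violations in the past year 1 ≤ 1 → met
2. keg registration log absent → not met
3. condition 'sells kegs' does not hold → requirement n/a → met
4. excise tax bond $40,000 ≥ $30,000 → met
5. liquor liability coverage $1,375,000 ≥ $1,325,000 → met
6. responsible-vendor training 56 days ago vs limit 60 → met
7. days of unreported inventory shrinkage 14 > 10 → not met
Not met: 2, 7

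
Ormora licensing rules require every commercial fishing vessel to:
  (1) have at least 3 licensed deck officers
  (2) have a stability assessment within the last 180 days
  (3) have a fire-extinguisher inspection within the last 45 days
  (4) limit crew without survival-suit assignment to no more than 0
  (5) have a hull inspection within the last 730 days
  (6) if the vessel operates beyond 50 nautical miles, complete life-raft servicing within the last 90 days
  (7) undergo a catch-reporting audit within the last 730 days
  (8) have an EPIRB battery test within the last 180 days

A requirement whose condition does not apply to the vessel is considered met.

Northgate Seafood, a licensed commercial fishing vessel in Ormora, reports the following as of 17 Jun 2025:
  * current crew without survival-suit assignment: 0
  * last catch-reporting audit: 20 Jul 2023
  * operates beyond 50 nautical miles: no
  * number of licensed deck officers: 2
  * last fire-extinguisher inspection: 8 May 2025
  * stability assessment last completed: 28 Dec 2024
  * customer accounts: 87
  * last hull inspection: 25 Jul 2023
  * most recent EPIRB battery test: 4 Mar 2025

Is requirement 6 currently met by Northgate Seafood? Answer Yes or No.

Yes

6. condition 'operates beyond 50 nautical miles' does not hold → requirement n/a → met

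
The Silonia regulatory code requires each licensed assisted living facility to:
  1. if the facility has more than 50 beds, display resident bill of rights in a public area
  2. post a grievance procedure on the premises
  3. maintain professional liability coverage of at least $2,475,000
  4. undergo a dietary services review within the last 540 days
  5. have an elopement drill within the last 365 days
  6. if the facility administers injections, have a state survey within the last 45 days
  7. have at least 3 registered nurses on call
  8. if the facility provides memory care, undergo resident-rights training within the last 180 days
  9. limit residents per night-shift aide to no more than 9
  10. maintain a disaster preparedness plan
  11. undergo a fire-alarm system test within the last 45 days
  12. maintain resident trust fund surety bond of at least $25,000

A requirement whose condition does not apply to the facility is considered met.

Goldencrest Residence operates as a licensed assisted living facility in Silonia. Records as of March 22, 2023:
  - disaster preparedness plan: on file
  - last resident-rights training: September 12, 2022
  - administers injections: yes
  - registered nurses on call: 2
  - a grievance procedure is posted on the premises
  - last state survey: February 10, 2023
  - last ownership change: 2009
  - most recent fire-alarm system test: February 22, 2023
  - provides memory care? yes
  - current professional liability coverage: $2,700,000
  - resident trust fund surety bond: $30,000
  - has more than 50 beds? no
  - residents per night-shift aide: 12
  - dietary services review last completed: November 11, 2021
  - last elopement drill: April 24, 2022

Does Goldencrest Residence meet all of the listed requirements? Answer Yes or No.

1. condition 'has more than 50 beds' does not hold → requirement n/a → met
2. grievance procedure present → met
3. professional liability coverage $2,700,000 ≥ $2,475,000 → met
4. dietary services review 496 days ago vs limit 540 → met
5. elopement drill 332 days ago vs limit 365 → met
6. condition 'administers injections' holds; state survey 40 days ago vs limit 45 → met
7. registered nurses on call 2 < 3 → not met
8. condition 'provides memory care' holds; resident-rights training 191 days ago vs limit 180 → not met
9. residents per night-shift aide 12 > 9 → not met
10. disaster preparedness plan present → met
11. fire-alarm system test 28 days ago vs limit 45 → met
12. resident trust fund surety bond $30,000 ≥ $25,000 → met
Not met: 7, 8, 9

No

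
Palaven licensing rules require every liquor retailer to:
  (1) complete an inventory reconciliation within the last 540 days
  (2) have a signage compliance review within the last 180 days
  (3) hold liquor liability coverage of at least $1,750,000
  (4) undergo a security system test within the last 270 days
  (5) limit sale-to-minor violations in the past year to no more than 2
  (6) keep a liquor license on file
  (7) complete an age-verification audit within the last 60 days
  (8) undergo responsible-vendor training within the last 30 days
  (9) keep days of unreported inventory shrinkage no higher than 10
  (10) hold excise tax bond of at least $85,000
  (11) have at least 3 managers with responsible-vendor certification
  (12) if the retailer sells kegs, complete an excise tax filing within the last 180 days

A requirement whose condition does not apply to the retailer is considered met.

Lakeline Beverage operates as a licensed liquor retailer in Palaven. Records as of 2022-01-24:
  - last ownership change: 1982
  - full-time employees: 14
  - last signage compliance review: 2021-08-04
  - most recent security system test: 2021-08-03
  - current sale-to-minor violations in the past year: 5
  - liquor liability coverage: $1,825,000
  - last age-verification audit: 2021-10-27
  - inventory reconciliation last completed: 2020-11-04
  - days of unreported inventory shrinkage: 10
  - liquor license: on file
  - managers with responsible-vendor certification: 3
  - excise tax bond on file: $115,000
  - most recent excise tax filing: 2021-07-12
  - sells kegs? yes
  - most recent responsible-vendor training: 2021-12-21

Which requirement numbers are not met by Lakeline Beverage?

5, 7, 8, 12

1. inventory reconciliation 446 days ago vs limit 540 → met
2. signage compliance review 173 days ago vs limit 180 → met
3. liquor liability coverage $1,825,000 ≥ $1,750,000 → met
4. security system test 174 days ago vs limit 270 → met
5. sale-to-minor violations in the past year 5 > 2 → not met
6. liquor license present → met
7. age-verification audit 89 days ago vs limit 60 → not met
8. responsible-vendor training 34 days ago vs limit 30 → not met
9. days of unreported inventory shrinkage 10 ≤ 10 → met
10. excise tax bond $115,000 ≥ $85,000 → met
11. managers with responsible-vendor certification 3 ≥ 3 → met
12. condition 'sells kegs' holds; excise tax filing 196 days ago vs limit 180 → not met
Not met: 5, 7, 8, 12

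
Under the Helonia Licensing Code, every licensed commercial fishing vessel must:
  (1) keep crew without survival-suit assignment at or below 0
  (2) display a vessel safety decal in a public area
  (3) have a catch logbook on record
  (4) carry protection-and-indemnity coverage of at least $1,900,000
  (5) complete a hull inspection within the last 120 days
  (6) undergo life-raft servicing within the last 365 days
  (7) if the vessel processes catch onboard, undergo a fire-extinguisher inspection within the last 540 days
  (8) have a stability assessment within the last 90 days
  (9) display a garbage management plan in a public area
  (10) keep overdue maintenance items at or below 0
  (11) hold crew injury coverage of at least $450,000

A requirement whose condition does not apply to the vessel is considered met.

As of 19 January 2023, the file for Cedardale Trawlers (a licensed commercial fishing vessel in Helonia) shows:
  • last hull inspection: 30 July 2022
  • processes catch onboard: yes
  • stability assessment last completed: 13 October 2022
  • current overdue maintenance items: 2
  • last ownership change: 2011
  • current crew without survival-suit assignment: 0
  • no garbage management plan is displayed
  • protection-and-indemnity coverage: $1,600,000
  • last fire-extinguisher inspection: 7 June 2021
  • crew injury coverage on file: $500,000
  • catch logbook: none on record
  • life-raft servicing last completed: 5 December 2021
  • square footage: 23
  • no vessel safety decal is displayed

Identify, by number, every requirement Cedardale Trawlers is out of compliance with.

2, 3, 4, 5, 6, 7, 8, 9, 10

1. crew without survival-suit assignment 0 ≤ 0 → met
2. vessel safety decal absent → not met
3. catch logbook absent → not met
4. protection-and-indemnity coverage $1,600,000 < $1,900,000 → not met
5. hull inspection 173 days ago vs limit 120 → not met
6. life-raft servicing 410 days ago vs limit 365 → not met
7. condition 'processes catch onboard' holds; fire-extinguisher inspection 591 days ago vs limit 540 → not met
8. stability assessment 98 days ago vs limit 90 → not met
9. garbage management plan absent → not met
10. overdue maintenance items 2 > 0 → not met
11. crew injury coverage $500,000 ≥ $450,000 → met
Not met: 2, 3, 4, 5, 6, 7, 8, 9, 10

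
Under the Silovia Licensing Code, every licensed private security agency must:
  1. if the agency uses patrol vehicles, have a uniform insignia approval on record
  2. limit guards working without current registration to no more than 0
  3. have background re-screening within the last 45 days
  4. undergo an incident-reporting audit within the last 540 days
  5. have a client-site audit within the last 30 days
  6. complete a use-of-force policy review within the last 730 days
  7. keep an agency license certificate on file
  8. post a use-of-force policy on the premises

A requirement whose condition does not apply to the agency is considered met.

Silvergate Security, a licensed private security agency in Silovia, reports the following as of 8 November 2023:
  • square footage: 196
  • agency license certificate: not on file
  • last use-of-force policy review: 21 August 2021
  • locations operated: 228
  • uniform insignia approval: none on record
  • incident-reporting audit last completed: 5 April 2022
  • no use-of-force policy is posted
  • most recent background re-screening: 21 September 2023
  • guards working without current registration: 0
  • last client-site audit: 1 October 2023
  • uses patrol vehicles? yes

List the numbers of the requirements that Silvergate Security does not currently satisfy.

1. condition 'uses patrol vehicles' holds; uniform insignia approval absent → not met
2. guards working without current registration 0 ≤ 0 → met
3. background re-screening 48 days ago vs limit 45 → not met
4. incident-reporting audit 582 days ago vs limit 540 → not met
5. client-site audit 38 days ago vs limit 30 → not met
6. use-of-force policy review 809 days ago vs limit 730 → not met
7. agency license certificate absent → not met
8. use-of-force policy absent → not met
Not met: 1, 3, 4, 5, 6, 7, 8

1, 3, 4, 5, 6, 7, 8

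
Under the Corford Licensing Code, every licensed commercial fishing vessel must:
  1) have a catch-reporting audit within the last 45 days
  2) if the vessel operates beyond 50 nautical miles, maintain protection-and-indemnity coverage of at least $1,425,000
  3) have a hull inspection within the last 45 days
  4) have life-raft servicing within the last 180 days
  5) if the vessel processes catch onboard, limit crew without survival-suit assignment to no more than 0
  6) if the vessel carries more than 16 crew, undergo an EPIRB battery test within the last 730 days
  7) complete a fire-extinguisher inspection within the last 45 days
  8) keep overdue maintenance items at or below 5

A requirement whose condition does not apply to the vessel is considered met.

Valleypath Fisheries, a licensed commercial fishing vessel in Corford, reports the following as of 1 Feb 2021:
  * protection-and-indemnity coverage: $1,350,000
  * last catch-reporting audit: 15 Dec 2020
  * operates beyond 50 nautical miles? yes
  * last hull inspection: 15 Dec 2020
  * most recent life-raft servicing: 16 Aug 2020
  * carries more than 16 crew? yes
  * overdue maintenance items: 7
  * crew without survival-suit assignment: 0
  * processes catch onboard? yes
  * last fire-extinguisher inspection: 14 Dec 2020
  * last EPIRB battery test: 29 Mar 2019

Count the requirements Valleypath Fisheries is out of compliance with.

5

1. catch-reporting audit 48 days ago vs limit 45 → not met
2. condition 'operates beyond 50 nautical miles' holds; protection-and-indemnity coverage $1,350,000 < $1,425,000 → not met
3. hull inspection 48 days ago vs limit 45 → not met
4. life-raft servicing 169 days ago vs limit 180 → met
5. condition 'processes catch onboard' holds; crew without survival-suit assignment 0 ≤ 0 → met
6. condition 'carries more than 16 crew' holds; EPIRB battery test 675 days ago vs limit 730 → met
7. fire-extinguisher inspection 49 days ago vs limit 45 → not met
8. overdue maintenance items 7 > 5 → not met
Not met: 5 of 8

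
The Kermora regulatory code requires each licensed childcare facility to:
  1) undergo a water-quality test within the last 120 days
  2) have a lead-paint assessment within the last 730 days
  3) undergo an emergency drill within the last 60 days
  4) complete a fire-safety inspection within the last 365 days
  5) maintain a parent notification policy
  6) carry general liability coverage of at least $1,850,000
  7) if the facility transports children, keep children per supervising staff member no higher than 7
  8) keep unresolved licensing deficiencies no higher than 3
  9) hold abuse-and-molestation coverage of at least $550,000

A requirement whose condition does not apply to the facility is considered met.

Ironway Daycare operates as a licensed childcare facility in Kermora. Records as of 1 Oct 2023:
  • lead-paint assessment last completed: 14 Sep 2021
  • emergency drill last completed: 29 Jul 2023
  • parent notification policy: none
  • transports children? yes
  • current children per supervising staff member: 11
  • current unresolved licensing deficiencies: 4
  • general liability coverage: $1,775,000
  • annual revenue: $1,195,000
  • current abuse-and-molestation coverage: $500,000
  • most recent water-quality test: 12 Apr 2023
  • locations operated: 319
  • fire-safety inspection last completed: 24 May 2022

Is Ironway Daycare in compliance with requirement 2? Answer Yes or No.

2. lead-paint assessment 747 days ago vs limit 730 → not met

No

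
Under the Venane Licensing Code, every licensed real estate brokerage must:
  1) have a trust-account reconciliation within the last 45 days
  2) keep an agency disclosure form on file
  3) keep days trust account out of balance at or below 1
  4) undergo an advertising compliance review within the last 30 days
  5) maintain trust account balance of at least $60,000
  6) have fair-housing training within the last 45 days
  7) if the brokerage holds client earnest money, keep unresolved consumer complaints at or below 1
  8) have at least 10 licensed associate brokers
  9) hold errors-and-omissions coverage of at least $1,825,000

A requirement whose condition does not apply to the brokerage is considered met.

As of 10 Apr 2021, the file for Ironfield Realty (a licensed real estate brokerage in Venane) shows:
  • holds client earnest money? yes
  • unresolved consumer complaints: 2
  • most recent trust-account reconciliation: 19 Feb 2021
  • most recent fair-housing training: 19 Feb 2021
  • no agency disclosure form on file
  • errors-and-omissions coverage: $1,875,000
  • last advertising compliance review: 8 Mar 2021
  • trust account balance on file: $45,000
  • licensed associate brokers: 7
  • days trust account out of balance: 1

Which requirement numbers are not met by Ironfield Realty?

1, 2, 4, 5, 6, 7, 8

1. trust-account reconciliation 50 days ago vs limit 45 → not met
2. agency disclosure form absent → not met
3. days trust account out of balance 1 ≤ 1 → met
4. advertising compliance review 33 days ago vs limit 30 → not met
5. trust account balance $45,000 < $60,000 → not met
6. fair-housing training 50 days ago vs limit 45 → not met
7. condition 'holds client earnest money' holds; unresolved consumer complaints 2 > 1 → not met
8. licensed associate brokers 7 < 10 → not met
9. errors-and-omissions coverage $1,875,000 ≥ $1,825,000 → met
Not met: 1, 2, 4, 5, 6, 7, 8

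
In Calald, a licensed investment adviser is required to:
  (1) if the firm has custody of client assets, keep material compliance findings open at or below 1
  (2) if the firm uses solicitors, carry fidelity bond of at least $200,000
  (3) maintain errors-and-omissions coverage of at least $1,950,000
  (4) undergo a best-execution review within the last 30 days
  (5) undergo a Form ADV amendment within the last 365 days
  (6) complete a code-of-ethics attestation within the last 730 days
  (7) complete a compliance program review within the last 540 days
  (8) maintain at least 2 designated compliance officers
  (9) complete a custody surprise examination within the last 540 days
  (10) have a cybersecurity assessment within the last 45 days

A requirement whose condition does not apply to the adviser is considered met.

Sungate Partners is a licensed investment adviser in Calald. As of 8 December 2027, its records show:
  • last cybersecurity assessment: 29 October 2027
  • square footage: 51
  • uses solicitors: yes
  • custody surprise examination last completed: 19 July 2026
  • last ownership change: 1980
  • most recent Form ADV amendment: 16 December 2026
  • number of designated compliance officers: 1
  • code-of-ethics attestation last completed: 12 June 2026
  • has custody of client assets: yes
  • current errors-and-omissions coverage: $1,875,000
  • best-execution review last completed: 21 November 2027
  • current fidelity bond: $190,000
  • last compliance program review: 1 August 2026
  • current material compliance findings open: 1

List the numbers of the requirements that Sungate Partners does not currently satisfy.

2, 3, 8

1. condition 'has custody of client assets' holds; material compliance findings open 1 ≤ 1 → met
2. condition 'uses solicitors' holds; fidelity bond $190,000 < $200,000 → not met
3. errors-and-omissions coverage $1,875,000 < $1,950,000 → not met
4. best-execution review 17 days ago vs limit 30 → met
5. Form ADV amendment 357 days ago vs limit 365 → met
6. code-of-ethics attestation 544 days ago vs limit 730 → met
7. compliance program review 494 days ago vs limit 540 → met
8. designated compliance officers 1 < 2 → not met
9. custody surprise examination 507 days ago vs limit 540 → met
10. cybersecurity assessment 40 days ago vs limit 45 → met
Not met: 2, 3, 8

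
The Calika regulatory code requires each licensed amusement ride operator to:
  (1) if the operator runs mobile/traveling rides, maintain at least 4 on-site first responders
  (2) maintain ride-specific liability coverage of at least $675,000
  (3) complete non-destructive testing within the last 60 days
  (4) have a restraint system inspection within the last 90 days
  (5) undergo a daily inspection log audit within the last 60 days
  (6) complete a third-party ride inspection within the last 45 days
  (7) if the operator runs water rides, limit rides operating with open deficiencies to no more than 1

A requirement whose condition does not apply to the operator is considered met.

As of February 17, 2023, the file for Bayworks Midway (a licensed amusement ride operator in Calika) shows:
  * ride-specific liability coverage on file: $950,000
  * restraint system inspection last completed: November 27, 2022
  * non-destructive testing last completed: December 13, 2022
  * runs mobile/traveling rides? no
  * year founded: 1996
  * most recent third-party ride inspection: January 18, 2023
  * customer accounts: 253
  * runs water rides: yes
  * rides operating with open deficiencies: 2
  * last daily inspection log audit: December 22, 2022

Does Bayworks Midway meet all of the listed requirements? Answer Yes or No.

No

1. condition 'runs mobile/traveling rides' does not hold → requirement n/a → met
2. ride-specific liability coverage $950,000 ≥ $675,000 → met
3. non-destructive testing 66 days ago vs limit 60 → not met
4. restraint system inspection 82 days ago vs limit 90 → met
5. daily inspection log audit 57 days ago vs limit 60 → met
6. third-party ride inspection 30 days ago vs limit 45 → met
7. condition 'runs water rides' holds; rides operating with open deficiencies 2 > 1 → not met
Not met: 3, 7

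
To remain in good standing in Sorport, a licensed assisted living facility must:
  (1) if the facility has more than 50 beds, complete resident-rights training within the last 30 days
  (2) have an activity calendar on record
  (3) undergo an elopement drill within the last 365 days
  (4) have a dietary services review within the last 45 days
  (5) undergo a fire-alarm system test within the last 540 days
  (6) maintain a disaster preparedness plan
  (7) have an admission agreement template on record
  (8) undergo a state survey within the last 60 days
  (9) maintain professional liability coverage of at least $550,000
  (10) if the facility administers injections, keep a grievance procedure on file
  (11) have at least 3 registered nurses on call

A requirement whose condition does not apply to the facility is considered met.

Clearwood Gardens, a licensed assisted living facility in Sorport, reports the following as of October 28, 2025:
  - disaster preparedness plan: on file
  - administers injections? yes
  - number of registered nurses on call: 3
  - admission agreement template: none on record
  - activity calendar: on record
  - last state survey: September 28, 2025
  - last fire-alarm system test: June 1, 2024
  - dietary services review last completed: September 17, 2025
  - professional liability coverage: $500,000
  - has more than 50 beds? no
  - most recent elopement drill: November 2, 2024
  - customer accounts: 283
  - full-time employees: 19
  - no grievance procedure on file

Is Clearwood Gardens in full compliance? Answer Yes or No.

1. condition 'has more than 50 beds' does not hold → requirement n/a → met
2. activity calendar present → met
3. elopement drill 360 days ago vs limit 365 → met
4. dietary services review 41 days ago vs limit 45 → met
5. fire-alarm system test 514 days ago vs limit 540 → met
6. disaster preparedness plan present → met
7. admission agreement template absent → not met
8. state survey 30 days ago vs limit 60 → met
9. professional liability coverage $500,000 < $550,000 → not met
10. condition 'administers injections' holds; grievance procedure absent → not met
11. registered nurses on call 3 ≥ 3 → met
Not met: 7, 9, 10

No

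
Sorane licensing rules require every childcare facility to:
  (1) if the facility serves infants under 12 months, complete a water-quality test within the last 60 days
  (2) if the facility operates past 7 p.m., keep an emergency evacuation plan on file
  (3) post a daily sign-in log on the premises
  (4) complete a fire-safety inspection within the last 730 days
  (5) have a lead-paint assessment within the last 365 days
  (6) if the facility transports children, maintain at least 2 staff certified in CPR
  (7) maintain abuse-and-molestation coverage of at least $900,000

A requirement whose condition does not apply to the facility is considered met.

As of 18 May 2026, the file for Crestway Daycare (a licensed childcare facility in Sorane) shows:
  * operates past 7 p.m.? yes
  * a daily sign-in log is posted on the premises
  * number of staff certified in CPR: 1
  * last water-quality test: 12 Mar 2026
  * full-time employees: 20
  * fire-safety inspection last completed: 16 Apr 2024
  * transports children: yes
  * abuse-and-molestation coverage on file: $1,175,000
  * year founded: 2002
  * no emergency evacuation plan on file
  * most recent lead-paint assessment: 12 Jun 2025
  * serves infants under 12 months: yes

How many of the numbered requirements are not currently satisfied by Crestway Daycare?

4

1. condition 'serves infants under 12 months' holds; water-quality test 67 days ago vs limit 60 → not met
2. condition 'operates past 7 p.m.' holds; emergency evacuation plan absent → not met
3. daily sign-in log present → met
4. fire-safety inspection 762 days ago vs limit 730 → not met
5. lead-paint assessment 340 days ago vs limit 365 → met
6. condition 'transports children' holds; staff certified in CPR 1 < 2 → not met
7. abuse-and-molestation coverage $1,175,000 ≥ $900,000 → met
Not met: 4 of 7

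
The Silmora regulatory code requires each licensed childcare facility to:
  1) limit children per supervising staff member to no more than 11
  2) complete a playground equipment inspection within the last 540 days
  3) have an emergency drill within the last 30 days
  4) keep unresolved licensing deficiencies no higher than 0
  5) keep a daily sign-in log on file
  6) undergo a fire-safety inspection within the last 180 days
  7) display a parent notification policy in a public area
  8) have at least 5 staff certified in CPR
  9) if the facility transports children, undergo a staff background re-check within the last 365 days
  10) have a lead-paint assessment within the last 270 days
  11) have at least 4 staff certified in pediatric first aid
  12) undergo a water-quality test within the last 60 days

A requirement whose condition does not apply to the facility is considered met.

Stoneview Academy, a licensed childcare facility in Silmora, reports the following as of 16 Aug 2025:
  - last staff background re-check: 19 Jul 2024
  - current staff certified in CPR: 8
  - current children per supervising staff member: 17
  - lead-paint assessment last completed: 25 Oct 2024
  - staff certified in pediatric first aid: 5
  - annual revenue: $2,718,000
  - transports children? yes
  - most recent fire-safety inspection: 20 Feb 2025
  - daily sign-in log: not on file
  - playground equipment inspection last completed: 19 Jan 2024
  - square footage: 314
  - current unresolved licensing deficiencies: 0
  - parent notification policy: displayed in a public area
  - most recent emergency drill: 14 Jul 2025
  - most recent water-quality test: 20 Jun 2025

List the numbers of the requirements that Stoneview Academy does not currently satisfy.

1. children per supervising staff member 17 > 11 → not met
2. playground equipment inspection 575 days ago vs limit 540 → not met
3. emergency drill 33 days ago vs limit 30 → not met
4. unresolved licensing deficiencies 0 ≤ 0 → met
5. daily sign-in log absent → not met
6. fire-safety inspection 177 days ago vs limit 180 → met
7. parent notification policy present → met
8. staff certified in CPR 8 ≥ 5 → met
9. condition 'transports children' holds; staff background re-check 393 days ago vs limit 365 → not met
10. lead-paint assessment 295 days ago vs limit 270 → not met
11. staff certified in pediatric first aid 5 ≥ 4 → met
12. water-quality test 57 days ago vs limit 60 → met
Not met: 1, 2, 3, 5, 9, 10

1, 2, 3, 5, 9, 10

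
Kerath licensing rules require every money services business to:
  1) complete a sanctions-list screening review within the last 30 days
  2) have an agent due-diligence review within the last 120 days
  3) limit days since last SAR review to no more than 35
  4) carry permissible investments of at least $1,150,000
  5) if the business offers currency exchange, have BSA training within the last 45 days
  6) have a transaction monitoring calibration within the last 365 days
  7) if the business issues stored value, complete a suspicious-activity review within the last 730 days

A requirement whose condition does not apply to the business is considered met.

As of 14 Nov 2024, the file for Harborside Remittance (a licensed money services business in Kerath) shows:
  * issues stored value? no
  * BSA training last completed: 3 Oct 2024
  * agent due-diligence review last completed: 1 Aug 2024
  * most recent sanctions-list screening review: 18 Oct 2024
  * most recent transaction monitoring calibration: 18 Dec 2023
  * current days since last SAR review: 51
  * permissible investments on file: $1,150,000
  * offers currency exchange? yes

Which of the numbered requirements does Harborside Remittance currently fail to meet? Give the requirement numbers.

1. sanctions-list screening review 27 days ago vs limit 30 → met
2. agent due-diligence review 105 days ago vs limit 120 → met
3. days since last SAR review 51 > 35 → not met
4. permissible investments $1,150,000 ≥ $1,150,000 → met
5. condition 'offers currency exchange' holds; BSA training 42 days ago vs limit 45 → met
6. transaction monitoring calibration 332 days ago vs limit 365 → met
7. condition 'issues stored value' does not hold → requirement n/a → met
Not met: 3

3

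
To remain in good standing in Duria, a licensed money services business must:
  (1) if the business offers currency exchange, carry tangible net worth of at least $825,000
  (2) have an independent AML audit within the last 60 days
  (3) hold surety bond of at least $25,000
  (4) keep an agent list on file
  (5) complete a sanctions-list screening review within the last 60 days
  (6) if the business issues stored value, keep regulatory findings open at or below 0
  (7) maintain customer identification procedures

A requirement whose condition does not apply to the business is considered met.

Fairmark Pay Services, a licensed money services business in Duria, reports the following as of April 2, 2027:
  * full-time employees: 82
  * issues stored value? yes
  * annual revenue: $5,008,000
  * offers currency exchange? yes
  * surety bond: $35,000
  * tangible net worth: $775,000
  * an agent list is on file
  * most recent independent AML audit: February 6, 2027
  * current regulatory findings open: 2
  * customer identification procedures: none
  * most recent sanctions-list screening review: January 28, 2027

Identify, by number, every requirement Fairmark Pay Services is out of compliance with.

1. condition 'offers currency exchange' holds; tangible net worth $775,000 < $825,000 → not met
2. independent AML audit 55 days ago vs limit 60 → met
3. surety bond $35,000 ≥ $25,000 → met
4. agent list present → met
5. sanctions-list screening review 64 days ago vs limit 60 → not met
6. condition 'issues stored value' holds; regulatory findings open 2 > 0 → not met
7. customer identification procedures absent → not met
Not met: 1, 5, 6, 7

1, 5, 6, 7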